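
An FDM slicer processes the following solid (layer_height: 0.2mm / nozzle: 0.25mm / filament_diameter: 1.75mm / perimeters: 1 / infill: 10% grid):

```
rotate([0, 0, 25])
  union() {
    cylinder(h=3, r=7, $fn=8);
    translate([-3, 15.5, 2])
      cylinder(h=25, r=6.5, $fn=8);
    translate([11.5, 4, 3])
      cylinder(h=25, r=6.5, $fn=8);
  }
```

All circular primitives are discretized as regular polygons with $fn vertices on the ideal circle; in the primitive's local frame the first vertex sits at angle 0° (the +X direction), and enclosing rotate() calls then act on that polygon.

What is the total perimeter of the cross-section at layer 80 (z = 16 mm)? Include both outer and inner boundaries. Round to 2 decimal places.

79.60 mm

At z = 16 mm: the cylinder is not intersected at this z (z outside [0, 3]); the r=6.5 cylinder at (-3, 15.5) gives a regular 8-gon of circumradius 6.5 (constant along its height) (perimeter = 2·8·6.500·sin(180°/8) = 39.80 mm); the cylinder at (11.5, 4): section is a regular 8-gon, circumradius r=6.5 (perimeter = 2·8·6.500·sin(180°/8) = 39.80 mm); Taking the union: the 2 present regions are separate (no shared area or edge), so areas and boundary lengths simply add and each stays a separate island — boundary = 79.60 mm; (whole slice rotated 25° about Z — lengths, areas and connectivity unchanged). Overall, the cross-section has 2 separate islands. Total boundary length (outer) = 79.60 mm.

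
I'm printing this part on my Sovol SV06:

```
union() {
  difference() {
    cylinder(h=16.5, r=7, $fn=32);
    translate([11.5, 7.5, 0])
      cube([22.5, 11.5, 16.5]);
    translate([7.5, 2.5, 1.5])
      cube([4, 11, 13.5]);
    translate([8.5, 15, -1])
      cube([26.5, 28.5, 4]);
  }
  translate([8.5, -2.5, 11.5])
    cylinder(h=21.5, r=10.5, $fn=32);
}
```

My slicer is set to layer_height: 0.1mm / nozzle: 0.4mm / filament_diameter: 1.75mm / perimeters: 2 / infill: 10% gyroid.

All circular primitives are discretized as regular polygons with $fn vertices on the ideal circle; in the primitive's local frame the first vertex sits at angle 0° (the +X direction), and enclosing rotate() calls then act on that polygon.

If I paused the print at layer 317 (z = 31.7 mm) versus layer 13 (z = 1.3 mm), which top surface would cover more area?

Layer 317 (z = 31.7): the cylinder is not intersected at this z (z outside [0, 16.5]); the cube at (11.5, 7.5) is not intersected at this z (z outside [0, 16.5]); the cube at (7.5, 2.5) is not intersected at this z (z outside [1.5, 15]); the cube at (8.5, 15) does not reach this height (z outside [-1, 3]); Taking the first minus the rest: the first operand is absent here, so nothing remains; the cylinder at (8.5, -2.5): section is a regular 32-gon, circumradius r=10.5 (area = (32/2)·10.500²·sin(360°/32) = 344.14 mm²); Merging all regions: only the r=10.5 cylinder at (8.5, -2.5) is present, so the union is just that shape — area = 344.14 mm². So its area = 344.14 mm². Layer 13 (z = 1.3): the r=7 cylinder contributes a regular 32-gon of circumradius 7 (area = (32/2)·7.000²·sin(360°/32) = 152.95 mm²); the cube at (11.5, 7.5) is present — its section is the full 22.5×11.5 rectangle (area 258.75 mm²); the cube at (7.5, 2.5) does not reach this height (z outside [1.5, 15]); the 26.5×28.5 cube at (8.5, 15) contributes its full rectangle (area 755.25 mm²); Subtracting the remaining from the first: starting from the r=7 cylinder (152.95 mm²), the 22.5×11.5 cube at (11.5, 7.5) misses the remaining region (no effect); the 26.5×28.5 cube at (8.5, 15) misses the remaining region (no effect) — area = 152.95 mm²; the cylinder at (8.5, -2.5) is absent (z outside [11.5, 33]); Merging all regions: only that combined region is present, so the union is just that shape — area = 152.95 mm². So its area = 152.95 mm². Layer 317 is larger (344.14 vs 152.95 mm²).

layer 317 (z = 31.7 mm)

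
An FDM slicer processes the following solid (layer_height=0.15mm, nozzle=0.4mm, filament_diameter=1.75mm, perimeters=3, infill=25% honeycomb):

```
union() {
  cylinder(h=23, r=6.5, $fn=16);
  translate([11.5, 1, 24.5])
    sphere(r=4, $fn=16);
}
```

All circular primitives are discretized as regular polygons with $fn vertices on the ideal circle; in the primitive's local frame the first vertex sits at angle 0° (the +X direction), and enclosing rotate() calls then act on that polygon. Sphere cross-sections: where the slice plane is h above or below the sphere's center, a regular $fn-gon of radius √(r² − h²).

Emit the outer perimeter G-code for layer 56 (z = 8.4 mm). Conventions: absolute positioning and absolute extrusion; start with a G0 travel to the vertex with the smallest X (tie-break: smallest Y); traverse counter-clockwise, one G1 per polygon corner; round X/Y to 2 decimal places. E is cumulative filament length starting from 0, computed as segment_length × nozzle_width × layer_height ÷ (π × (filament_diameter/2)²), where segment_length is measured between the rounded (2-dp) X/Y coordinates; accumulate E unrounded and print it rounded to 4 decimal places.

G0 X-6.50 Y0.00 Z8.40
G1 X-6.01 Y-2.49 E0.0633
G1 X-4.60 Y-4.60 E0.1266
G1 X-2.49 Y-6.01 E0.1899
G1 X0.00 Y-6.50 E0.2532
G1 X2.49 Y-6.01 E0.3165
G1 X4.60 Y-4.60 E0.3798
G1 X6.01 Y-2.49 E0.4431
G1 X6.50 Y0.00 E0.5064
G1 X6.01 Y2.49 E0.5697
G1 X4.60 Y4.60 E0.6330
G1 X2.49 Y6.01 E0.6964
G1 X0.00 Y6.50 E0.7597
G1 X-2.49 Y6.01 E0.8230
G1 X-4.60 Y4.60 E0.8863
G1 X-6.01 Y2.49 E0.9496
G1 X-6.50 Y0.00 E1.0129

At z = 8.4 mm: the r=6.5 cylinder gives a regular 16-gon of circumradius 6.5 (constant along its height); the sphere at (11.5, 1) does not reach this height (|z−center|=16.100 > r=4); Combining (union): only the r=6.5 cylinder is present, so the union is just that shape — 1 connected region. The outline is a single polygon with 16 vertices. Extrusion per mm of travel: 0.4 × 0.15 / (π × 0.875²) = 0.024945. Accumulating E over each segment gives final E = 1.0129.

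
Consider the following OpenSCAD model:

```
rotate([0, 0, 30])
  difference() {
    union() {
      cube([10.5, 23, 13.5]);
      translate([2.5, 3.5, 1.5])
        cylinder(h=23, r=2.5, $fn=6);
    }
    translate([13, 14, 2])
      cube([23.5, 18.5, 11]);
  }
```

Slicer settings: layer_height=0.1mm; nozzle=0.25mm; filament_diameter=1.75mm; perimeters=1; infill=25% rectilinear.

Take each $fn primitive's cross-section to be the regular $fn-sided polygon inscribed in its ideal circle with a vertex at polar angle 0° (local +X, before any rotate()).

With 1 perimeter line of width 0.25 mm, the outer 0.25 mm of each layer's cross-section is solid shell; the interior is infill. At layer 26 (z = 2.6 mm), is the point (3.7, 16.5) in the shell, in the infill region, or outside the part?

outside

At z = 2.6 mm: the 10.5×23 cube contributes its full rectangle; the r=2.5 cylinder at (2.5, 3.5) contributes a regular 6-gon of circumradius 2.5; Merging all regions: the r=2.5 cylinder at (2.5, 3.5) lies entirely inside the 10.5×23 cube, so the union is just the 10.5×23 cube — 1 connected region; the cube at (13, 14) (footprint 23.5×18.5) is included at this height; Subtracting the remaining from the first: starting from that combined region, the 23.5×18.5 cube at (13, 14) misses the remaining region (no effect) — 1 connected region; (whole slice rotated 30° about Z — lengths, areas and connectivity unchanged). Overall, the cross-section is a single solid region. Undo the 30° rotation: the query point maps to (11.454, 12.439) in the un-rotated model frame. The nearest boundary edge runs (10.50, 23.00)→(10.50, 0.00); distance from the point to it = 0.95 mm. The point is not inside any of the regions above, so it lies outside the cross-section (0.95 mm from the nearest boundary).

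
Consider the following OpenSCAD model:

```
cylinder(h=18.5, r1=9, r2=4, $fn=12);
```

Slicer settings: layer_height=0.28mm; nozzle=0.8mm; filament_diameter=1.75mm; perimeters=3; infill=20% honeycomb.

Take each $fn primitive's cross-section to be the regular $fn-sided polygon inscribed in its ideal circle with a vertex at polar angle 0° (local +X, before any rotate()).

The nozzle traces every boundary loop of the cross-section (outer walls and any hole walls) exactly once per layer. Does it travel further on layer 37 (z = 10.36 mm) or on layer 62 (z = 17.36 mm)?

Layer 37 (z = 10.36): the cone (r1=9→r2=4) has section circumradius 6.200 here — a regular 12-gon (perimeter = 2·12·6.200·sin(180°/12) = 38.51 mm). So its perimeter = 38.51 mm. Layer 62 (z = 17.36): the cone (r1=9→r2=4) has section circumradius 4.308 here — a regular 12-gon (perimeter = 2·12·4.308·sin(180°/12) = 26.76 mm). So its perimeter = 26.76 mm. Layer 37 is larger (38.51 vs 26.76 mm).

layer 37 (z = 10.36 mm)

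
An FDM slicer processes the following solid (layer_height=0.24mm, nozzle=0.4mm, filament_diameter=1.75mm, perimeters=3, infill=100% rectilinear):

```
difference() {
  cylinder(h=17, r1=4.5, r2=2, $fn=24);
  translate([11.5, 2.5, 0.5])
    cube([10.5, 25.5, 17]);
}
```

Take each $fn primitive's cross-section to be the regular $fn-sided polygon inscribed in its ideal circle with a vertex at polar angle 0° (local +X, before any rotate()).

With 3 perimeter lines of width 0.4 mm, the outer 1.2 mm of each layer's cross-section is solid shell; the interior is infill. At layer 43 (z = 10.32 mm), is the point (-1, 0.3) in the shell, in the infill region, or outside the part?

infill

At z = 10.32 mm: the cone contributes a regular 24-gon of circumradius 2.982 (interpolated between r1=4.5 and r2=2 at t=0.607); the cube at (11.5, 2.5) (footprint 10.5×25.5) is included at this height; Taking the first minus the rest: starting from the cone, the 10.5×25.5 cube at (11.5, 2.5) misses the remaining region (no effect) — 1 connected region. Overall, the cross-section is a single solid region. The nearest boundary edge runs (-2.88, 0.77)→(-2.58, 1.49); distance from the point to it = 1.92 mm. The point is inside the cross-section and 1.92 mm from the nearest boundary — more than the 1.2 mm shell width (3 × 0.4), so it's in the infill interior.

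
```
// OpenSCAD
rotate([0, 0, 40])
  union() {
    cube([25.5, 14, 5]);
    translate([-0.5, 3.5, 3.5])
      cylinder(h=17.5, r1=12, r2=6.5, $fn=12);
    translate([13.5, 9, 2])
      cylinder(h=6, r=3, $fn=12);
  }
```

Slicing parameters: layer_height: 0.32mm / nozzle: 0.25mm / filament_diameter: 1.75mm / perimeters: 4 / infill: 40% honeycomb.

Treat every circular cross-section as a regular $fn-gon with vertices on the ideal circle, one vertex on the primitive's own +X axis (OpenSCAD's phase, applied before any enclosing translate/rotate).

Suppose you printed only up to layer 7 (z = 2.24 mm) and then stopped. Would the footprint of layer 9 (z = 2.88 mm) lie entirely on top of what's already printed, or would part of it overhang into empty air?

Compare the two slices. At z = 2.24: the cube is present — its section is the full 25.5×14 rectangle (area 357.00 mm²); the cone at (-0.5, 3.5) is not intersected at this z (z outside [3.5, 21]); the r=3 cylinder at (13.5, 9) gives a regular 12-gon of circumradius 3 (constant along its height) (area = (12/2)·3.000²·sin(360°/12) = 27.00 mm²); Merging all regions: the r=3 cylinder at (13.5, 9) lies entirely inside the 25.5×14 cube, so the union is just the 25.5×14 cube — area = 357.00 mm²; (rotated 40° about Z; rotation is an isometry so areas/perimeters/island counts are preserved). At z = 2.88: the cube is present — its section is the full 25.5×14 rectangle (area 357.00 mm²); the cone at (-0.5, 3.5) does not reach this height (z outside [3.5, 21]); the r=3 cylinder at (13.5, 9) contributes a regular 12-gon of circumradius 3 (area = (12/2)·3.000²·sin(360°/12) = 27.00 mm²); Merging all regions: the r=3 cylinder at (13.5, 9) lies entirely inside the 25.5×14 cube, so the union is just the 25.5×14 cube — area = 357.00 mm²; (whole slice rotated 40° about Z — lengths, areas and connectivity unchanged). Checking containment: the cross-section at z = 2.88 is a subset of the cross-section at z = 2.24.

entirely on top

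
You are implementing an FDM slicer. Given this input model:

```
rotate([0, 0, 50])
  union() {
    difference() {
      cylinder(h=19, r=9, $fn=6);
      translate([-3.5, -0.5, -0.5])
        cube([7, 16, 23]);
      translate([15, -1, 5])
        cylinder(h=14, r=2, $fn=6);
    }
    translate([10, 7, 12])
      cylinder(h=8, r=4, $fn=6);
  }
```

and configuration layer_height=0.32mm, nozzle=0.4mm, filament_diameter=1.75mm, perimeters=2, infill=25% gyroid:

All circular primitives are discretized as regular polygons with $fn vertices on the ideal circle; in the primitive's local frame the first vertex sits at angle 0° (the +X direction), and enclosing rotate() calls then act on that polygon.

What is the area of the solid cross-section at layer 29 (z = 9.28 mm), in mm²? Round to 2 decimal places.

152.38 mm²

At z = 9.28 mm: the r=9 cylinder gives a regular 6-gon of circumradius 9 (constant along its height) (area = (6/2)·9.000²·sin(360°/6) = 210.44 mm²); the 7×16 cube at (-3.5, -0.5) contributes its full rectangle (area 112.00 mm²); the r=2 cylinder at (15, -1) contributes a regular 6-gon of circumradius 2 (area = (6/2)·2.000²·sin(360°/6) = 10.39 mm²); Taking the first minus the rest: starting from the r=9 cylinder (210.44 mm²), the 7×16 cube at (-3.5, -0.5) partially overlaps it — only the 58.06 mm² overlap (of its 112.00 mm²) is removed, clipping the outline; the r=2 cylinder at (15, -1) misses the remaining region (no effect) — area = 152.38 mm²; the cylinder at (10, 7) does not reach this height (z outside [12, 20]); Merging all regions: only the result so far is present, so the union is just that shape — area = 152.38 mm²; (whole slice rotated 50° about Z — lengths, areas and connectivity unchanged). Overall, the cross-section is a single solid region. Net area = 152.38 mm².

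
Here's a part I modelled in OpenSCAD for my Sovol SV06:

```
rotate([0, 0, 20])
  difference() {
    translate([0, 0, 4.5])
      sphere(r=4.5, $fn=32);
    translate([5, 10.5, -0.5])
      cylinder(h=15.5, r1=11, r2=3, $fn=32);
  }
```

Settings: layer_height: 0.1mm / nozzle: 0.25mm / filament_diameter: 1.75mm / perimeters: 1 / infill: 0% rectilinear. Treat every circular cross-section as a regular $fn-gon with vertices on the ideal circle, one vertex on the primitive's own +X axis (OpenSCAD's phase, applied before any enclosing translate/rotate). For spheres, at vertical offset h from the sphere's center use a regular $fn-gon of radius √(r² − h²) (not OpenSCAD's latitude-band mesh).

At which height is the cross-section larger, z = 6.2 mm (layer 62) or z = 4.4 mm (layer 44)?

Layer 62 (z = 6.2): the sphere: section is a regular 32-gon, circumradius = √(r²−h²) = √(4.5²−1.7²) = 4.167 (area = (32/2)·4.167²·sin(360°/32) = 54.19 mm²); the cone at (5, 10.5) (r1=11→r2=3) has section circumradius 7.542 here — a regular 32-gon (area = (32/2)·7.542²·sin(360°/32) = 177.55 mm²); Subtracting the remaining from the first: starting from the r=4.5 sphere (54.19 mm²), the cone at (5, 10.5) partially overlaps it — only the 0.03 mm² overlap (of its 177.55 mm²) is removed, clipping the outline — area = 54.16 mm²; (whole slice rotated 20° about Z — lengths, areas and connectivity unchanged). So its area = 54.16 mm². Layer 44 (z = 4.4): the r=4.5 sphere slices to a regular 32-gon of circumradius 4.499 (√(r²−h²) with h=0.1 from center) (area = (32/2)·4.499²·sin(360°/32) = 63.18 mm²); the cone at (5, 10.5) (r1=11→r2=3) has section circumradius 8.471 here — a regular 32-gon (area = (32/2)·8.471²·sin(360°/32) = 223.99 mm²); After the difference (first − rest): starting from the r=4.5 sphere (63.18 mm²), the cone at (5, 10.5) partially overlaps it — only the 4.67 mm² overlap (of its 223.99 mm²) is removed, clipping the outline — area = 58.51 mm²; (whole slice rotated 20° about Z — lengths, areas and connectivity unchanged). So its area = 58.51 mm². Layer 44 is larger (58.51 vs 54.16 mm²).

layer 44 (z = 4.4 mm)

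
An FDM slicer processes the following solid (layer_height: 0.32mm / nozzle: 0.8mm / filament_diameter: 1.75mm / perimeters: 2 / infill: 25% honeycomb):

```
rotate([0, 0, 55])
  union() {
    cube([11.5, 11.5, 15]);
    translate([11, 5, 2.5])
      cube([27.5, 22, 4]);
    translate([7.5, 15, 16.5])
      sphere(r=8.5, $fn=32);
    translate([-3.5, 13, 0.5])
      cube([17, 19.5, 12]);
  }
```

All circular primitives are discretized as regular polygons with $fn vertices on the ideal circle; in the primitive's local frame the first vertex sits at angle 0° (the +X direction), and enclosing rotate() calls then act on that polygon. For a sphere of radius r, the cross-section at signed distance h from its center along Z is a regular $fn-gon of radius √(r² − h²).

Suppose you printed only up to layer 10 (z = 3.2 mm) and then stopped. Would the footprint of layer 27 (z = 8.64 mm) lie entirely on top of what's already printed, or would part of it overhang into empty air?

part overhangs

Compare the two slices. At z = 3.2: the 11.5×11.5 cube contributes its full rectangle (area 132.25 mm²); the 27.5×22 cube at (11, 5) contributes its full rectangle (area 605.00 mm²); the sphere at (7.5, 15) is not intersected at this z (|z−center|=13.300 > r=8.5); the cube at (-3.5, 13) is present — its section is the full 17×19.5 rectangle (area 331.50 mm²); Merging all regions: the regions partially overlap — summed areas 1068.75 mm² minus the doubly-counted overlap 38.25 mm² gives 1030.50 mm² — area = 1030.50 mm²; (whole slice rotated 55° about Z — lengths, areas and connectivity unchanged). At z = 8.64: the cube is present — its section is the full 11.5×11.5 rectangle (area 132.25 mm²); the cube at (11, 5) is not intersected at this z (z outside [2.5, 6.5]); the r=8.5 sphere at (7.5, 15) contributes a regular 32-gon of circumradius √(8.5²−7.86²) = 3.236 (area = (32/2)·3.236²·sin(360°/32) = 32.68 mm²); the 17×19.5 cube at (-3.5, 13) contributes its full rectangle (area 331.50 mm²); Merging all regions: the regions partially overlap — summed areas 496.43 mm² minus the doubly-counted overlap 28.36 mm² gives 468.07 mm² — area = 468.07 mm²; (whole slice rotated 55° about Z — lengths, areas and connectivity unchanged). Checking containment: at z = 8.64 the cross-section extends beyond the z = 3.2 cross-section by about 4.32 mm².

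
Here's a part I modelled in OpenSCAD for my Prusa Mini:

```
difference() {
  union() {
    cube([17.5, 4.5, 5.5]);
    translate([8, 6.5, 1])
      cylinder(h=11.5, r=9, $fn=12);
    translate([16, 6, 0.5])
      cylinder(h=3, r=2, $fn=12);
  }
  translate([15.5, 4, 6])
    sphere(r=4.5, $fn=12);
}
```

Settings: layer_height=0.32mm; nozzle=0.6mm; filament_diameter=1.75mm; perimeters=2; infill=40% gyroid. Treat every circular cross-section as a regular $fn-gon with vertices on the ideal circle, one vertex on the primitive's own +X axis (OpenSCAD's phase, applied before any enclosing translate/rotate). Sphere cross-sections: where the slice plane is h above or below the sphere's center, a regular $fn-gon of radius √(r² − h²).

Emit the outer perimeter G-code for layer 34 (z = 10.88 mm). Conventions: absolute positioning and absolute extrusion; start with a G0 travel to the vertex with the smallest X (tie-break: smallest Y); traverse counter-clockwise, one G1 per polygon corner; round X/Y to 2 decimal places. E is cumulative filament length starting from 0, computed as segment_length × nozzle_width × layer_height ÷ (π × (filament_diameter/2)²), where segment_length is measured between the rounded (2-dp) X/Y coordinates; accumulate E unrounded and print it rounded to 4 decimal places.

G0 X-1.00 Y6.50 Z10.88
G1 X0.21 Y2.00 E0.3720
G1 X3.50 Y-1.29 E0.7434
G1 X8.00 Y-2.50 E1.1153
G1 X12.50 Y-1.29 E1.4873
G1 X15.79 Y2.00 E1.8587
G1 X17.00 Y6.50 E2.2307
G1 X15.79 Y11.00 E2.6026
G1 X12.50 Y14.29 E2.9741
G1 X8.00 Y15.50 E3.3460
G1 X3.50 Y14.29 E3.7180
G1 X0.21 Y11.00 E4.0894
G1 X-1.00 Y6.50 E4.4614

At z = 10.88 mm: the cube is not intersected at this z (z outside [0, 5.5]); the r=9 cylinder at (8, 6.5) contributes a regular 12-gon of circumradius 9; the cylinder at (16, 6) is not intersected at this z (z outside [0.5, 3.5]); Combining (union): only the r=9 cylinder at (8, 6.5) is present, so the union is just that shape — 1 connected region; the sphere at (15.5, 4) is absent (|z−center|=4.880 > r=4.5); Subtracting the remaining from the first: none of the subtracted shapes is present at this height, so the result so far is unchanged — 1 connected region. The outline is a single polygon with 12 vertices. Extrusion per mm of travel: 0.6 × 0.32 / (π × 0.875²) = 0.079824. Accumulating E over each segment gives final E = 4.4614.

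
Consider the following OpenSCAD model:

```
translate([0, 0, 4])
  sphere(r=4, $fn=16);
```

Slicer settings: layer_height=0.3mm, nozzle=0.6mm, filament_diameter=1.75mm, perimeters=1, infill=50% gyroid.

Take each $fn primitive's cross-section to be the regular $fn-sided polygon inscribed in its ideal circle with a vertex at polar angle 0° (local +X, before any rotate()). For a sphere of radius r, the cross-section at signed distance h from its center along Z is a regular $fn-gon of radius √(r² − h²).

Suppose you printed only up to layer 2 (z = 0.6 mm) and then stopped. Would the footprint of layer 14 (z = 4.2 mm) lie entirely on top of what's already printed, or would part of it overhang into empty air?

Compare the two slices. At z = 0.6: the r=4 sphere contributes a regular 16-gon of circumradius √(4²−3.4²) = 2.107 (area = (16/2)·2.107²·sin(360°/16) = 13.59 mm²). At z = 4.2: the sphere: section is a regular 16-gon, circumradius = √(r²−h²) = √(4²−0.2²) = 3.995 (area = (16/2)·3.995²·sin(360°/16) = 48.86 mm²). Checking containment: at z = 4.2 the cross-section extends beyond the z = 0.6 cross-section by about 35.27 mm².

part overhangs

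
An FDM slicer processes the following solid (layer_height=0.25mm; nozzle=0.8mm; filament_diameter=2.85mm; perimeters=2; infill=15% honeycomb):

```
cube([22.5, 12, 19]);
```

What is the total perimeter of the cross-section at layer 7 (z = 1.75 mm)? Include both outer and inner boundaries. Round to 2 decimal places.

At z = 1.75 mm: the cube (footprint 22.5×12) is included at this height (perimeter 69.00 mm). Overall, the cross-section is a single solid region. Total boundary length (outer) = 69.00 mm.

69.00 mm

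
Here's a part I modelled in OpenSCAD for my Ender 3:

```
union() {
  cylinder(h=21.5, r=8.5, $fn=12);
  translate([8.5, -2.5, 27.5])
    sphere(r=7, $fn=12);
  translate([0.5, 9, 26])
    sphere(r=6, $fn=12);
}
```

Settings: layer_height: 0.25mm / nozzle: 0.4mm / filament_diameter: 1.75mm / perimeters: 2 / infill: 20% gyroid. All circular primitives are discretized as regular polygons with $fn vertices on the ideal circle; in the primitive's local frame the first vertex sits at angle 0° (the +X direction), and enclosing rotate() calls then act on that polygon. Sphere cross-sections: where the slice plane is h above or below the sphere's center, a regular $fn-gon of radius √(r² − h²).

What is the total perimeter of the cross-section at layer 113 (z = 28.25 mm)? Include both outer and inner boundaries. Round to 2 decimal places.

77.78 mm

At z = 28.25 mm: the cylinder is not intersected at this z (z outside [0, 21.5]); the r=7 sphere at (8.5, -2.5) contributes a regular 12-gon of circumradius √(7²−0.75²) = 6.960 (perimeter = 2·12·6.960·sin(180°/12) = 43.23 mm); the r=6 sphere at (0.5, 9) slices to a regular 12-gon of circumradius 5.562 (√(r²−h²) with h=2.25 from center) (perimeter = 2·12·5.562·sin(180°/12) = 34.55 mm); Merging all regions: the 2 present regions are separate (no shared area or edge), so areas and boundary lengths simply add and each stays a separate island — boundary = 77.78 mm. Overall, the cross-section has 2 separate islands. Total boundary length (outer) = 77.78 mm.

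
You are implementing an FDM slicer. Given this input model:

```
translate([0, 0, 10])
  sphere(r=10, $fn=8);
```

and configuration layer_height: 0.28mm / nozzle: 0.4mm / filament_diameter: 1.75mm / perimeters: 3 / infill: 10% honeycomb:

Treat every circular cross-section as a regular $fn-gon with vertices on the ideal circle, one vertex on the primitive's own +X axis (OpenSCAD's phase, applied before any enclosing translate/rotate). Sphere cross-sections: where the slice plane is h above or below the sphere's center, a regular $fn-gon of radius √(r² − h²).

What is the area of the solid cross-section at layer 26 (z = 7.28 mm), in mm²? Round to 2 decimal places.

At z = 7.28 mm: the r=10 sphere contributes a regular 8-gon of circumradius √(10²−2.72²) = 9.623 (area = (8/2)·9.623²·sin(360°/8) = 261.92 mm²). Overall, the cross-section is a single solid region. Net area = 261.92 mm².

261.92 mm²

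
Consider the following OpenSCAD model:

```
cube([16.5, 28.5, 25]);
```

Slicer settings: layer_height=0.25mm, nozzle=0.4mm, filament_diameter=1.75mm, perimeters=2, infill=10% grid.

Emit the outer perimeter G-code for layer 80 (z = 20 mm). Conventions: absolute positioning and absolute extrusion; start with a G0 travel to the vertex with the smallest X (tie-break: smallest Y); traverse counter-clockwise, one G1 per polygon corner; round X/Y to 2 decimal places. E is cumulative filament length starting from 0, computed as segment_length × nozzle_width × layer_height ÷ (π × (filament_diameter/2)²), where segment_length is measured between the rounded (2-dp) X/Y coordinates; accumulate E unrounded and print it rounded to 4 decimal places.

G0 X0.00 Y0.00 Z20.00
G1 X16.50 Y0.00 E0.6860
G1 X16.50 Y28.50 E1.8709
G1 X0.00 Y28.50 E2.5569
G1 X0.00 Y0.00 E3.7418

At z = 20 mm: the cube is present — its section is the full 16.5×28.5 rectangle. The outline is a single polygon with 4 vertices. Extrusion per mm of travel: 0.4 × 0.25 / (π × 0.875²) = 0.041575. Accumulating E over each segment gives final E = 3.7418.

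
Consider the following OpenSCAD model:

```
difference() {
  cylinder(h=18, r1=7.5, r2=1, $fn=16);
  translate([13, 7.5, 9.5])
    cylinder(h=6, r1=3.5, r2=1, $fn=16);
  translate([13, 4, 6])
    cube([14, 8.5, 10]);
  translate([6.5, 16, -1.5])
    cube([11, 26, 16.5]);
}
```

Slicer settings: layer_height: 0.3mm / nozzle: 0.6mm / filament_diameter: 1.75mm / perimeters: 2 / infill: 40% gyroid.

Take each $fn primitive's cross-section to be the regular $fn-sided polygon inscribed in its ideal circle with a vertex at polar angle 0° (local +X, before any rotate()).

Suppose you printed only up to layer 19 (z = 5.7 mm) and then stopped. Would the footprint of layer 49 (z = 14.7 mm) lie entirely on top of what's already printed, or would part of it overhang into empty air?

Compare the two slices. At z = 5.7: the cone contributes a regular 16-gon of circumradius 5.442 (interpolated between r1=7.5 and r2=1 at t=0.317) (area = (16/2)·5.442²·sin(360°/16) = 90.66 mm²); the cone at (13, 7.5) does not reach this height (z outside [9.5, 15.5]); the cube at (13, 4) is not intersected at this z (z outside [6, 16]); the cube at (6.5, 16) (footprint 11×26) is included at this height (area 286.00 mm²); Subtracting the remaining from the first: starting from the cone (90.66 mm²), the 11×26 cube at (6.5, 16) misses the remaining region (no effect) — area = 90.66 mm². At z = 14.7: the cone: at t=0.817 of its height the radius interpolates to r₁+(r₂−r₁)t = 2.192, giving a regular 16-gon of that circumradius (area = (16/2)·2.192²·sin(360°/16) = 14.71 mm²); the cone at (13, 7.5): at t=0.867 of its height the radius interpolates to r₁+(r₂−r₁)t = 1.333, giving a regular 16-gon of that circumradius (area = (16/2)·1.333²·sin(360°/16) = 5.44 mm²); the 14×8.5 cube at (13, 4) contributes its full rectangle (area 119.00 mm²); the 11×26 cube at (6.5, 16) contributes its full rectangle (area 286.00 mm²); Taking the first minus the rest: starting from the cone (14.71 mm²), the cone at (13, 7.5) misses the remaining region (no effect); the 14×8.5 cube at (13, 4) misses the remaining region (no effect); the 11×26 cube at (6.5, 16) misses the remaining region (no effect) — area = 14.71 mm². Checking containment: the cross-section at z = 14.7 is a subset of the cross-section at z = 5.7.

entirely on top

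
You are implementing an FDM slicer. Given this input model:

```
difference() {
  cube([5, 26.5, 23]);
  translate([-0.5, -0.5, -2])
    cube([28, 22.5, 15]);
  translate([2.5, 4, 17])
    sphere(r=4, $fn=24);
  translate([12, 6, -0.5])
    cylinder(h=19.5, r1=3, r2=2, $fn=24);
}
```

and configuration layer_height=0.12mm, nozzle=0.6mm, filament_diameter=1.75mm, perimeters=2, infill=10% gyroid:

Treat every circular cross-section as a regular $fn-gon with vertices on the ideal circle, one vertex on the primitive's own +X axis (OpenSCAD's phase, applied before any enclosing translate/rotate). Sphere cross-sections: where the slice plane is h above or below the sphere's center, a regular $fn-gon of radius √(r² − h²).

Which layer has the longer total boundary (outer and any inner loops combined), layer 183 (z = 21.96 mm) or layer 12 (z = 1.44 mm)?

Layer 183 (z = 21.96): the 5×26.5 cube contributes its full rectangle (perimeter 63.00 mm); the cube at (-0.5, -0.5) is absent (z outside [-2, 13]); the sphere at (2.5, 4) does not reach this height (|z−center|=4.960 > r=4); the cone at (12, 6) does not reach this height (z outside [-0.5, 19]); Taking the first minus the rest: none of the subtracted shapes is present at this height, so the 5×26.5 cube is unchanged — boundary = 63.00 mm. So its perimeter = 63.00 mm. Layer 12 (z = 1.44): the 5×26.5 cube contributes its full rectangle (perimeter 63.00 mm); the cube at (-0.5, -0.5) is present — its section is the full 28×22.5 rectangle (perimeter 101.00 mm); the sphere at (2.5, 4) is not intersected at this z (|z−center|=15.560 > r=4); the cone at (12, 6) contributes a regular 24-gon of circumradius 2.901 (interpolated between r1=3 and r2=2 at t=0.099) (perimeter = 2·24·2.901·sin(180°/24) = 18.17 mm); Subtracting the remaining from the first: starting from the 5×26.5 cube, the 28×22.5 cube at (-0.5, -0.5) partially overlaps it — only the 110.00 mm² overlap (of its 630.00 mm²) is removed, clipping the outline; the cone at (12, 6) misses the remaining region (no effect) — boundary = 19.00 mm. So its perimeter = 19.00 mm. Layer 183 is larger (63.00 vs 19.00 mm).

layer 183 (z = 21.96 mm)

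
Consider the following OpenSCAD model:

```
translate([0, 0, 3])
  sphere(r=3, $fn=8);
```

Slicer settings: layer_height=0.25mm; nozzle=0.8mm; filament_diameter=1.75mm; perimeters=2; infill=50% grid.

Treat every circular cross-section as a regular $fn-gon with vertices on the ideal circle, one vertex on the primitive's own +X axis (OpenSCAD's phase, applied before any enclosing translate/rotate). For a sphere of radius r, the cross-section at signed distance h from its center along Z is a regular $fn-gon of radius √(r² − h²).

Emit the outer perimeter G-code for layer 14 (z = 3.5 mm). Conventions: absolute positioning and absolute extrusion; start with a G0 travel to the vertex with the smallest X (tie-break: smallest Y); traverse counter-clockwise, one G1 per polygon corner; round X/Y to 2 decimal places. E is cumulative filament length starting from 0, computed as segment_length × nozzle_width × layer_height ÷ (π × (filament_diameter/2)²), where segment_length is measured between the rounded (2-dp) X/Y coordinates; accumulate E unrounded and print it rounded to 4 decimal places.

G0 X-2.96 Y0.00 Z3.50
G1 X-2.09 Y-2.09 E0.1882
G1 X0.00 Y-2.96 E0.3765
G1 X2.09 Y-2.09 E0.5647
G1 X2.96 Y0.00 E0.7530
G1 X2.09 Y2.09 E0.9412
G1 X0.00 Y2.96 E1.1294
G1 X-2.09 Y2.09 E1.3177
G1 X-2.96 Y0.00 E1.5059

At z = 3.5 mm: the r=3 sphere slices to a regular 8-gon of circumradius 2.958 (√(r²−h²) with h=0.5 from center). The outline is a single polygon with 8 vertices. Extrusion per mm of travel: 0.8 × 0.25 / (π × 0.875²) = 0.083150. Accumulating E over each segment gives final E = 1.5059.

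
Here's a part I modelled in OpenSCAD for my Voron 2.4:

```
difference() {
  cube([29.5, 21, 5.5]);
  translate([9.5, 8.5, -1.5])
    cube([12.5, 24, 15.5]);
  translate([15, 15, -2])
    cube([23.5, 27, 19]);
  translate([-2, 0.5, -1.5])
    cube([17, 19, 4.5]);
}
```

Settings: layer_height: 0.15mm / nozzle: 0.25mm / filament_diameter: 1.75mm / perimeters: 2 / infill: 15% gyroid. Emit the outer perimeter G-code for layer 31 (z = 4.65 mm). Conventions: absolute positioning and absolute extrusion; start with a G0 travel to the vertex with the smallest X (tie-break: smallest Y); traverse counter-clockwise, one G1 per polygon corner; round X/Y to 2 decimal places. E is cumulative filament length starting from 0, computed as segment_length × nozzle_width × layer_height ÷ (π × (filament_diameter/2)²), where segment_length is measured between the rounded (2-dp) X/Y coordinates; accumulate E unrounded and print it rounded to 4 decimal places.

At z = 4.65 mm: the cube is present — its section is the full 29.5×21 rectangle; the cube at (9.5, 8.5) is present — its section is the full 12.5×24 rectangle; the cube at (15, 15) (footprint 23.5×27) is included at this height; the cube at (-2, 0.5) does not reach this height (z outside [-1.5, 3]); After the difference (first − rest): starting from the 29.5×21 cube, the 12.5×24 cube at (9.5, 8.5) partially overlaps it — only the 156.25 mm² overlap (of its 300.00 mm²) is removed, clipping the outline; the 23.5×27 cube at (15, 15) partially overlaps it — only the 45.00 mm² overlap (of its 634.50 mm²) is removed, clipping the outline — 1 connected region. The outline is a single polygon with 8 vertices. Extrusion per mm of travel: 0.25 × 0.15 / (π × 0.875²) = 0.015591. Accumulating E over each segment gives final E = 1.7773.

G0 X0.00 Y0.00 Z4.65
G1 X29.50 Y0.00 E0.4599
G1 X29.50 Y15.00 E0.6938
G1 X22.00 Y15.00 E0.8107
G1 X22.00 Y8.50 E0.9121
G1 X9.50 Y8.50 E1.1069
G1 X9.50 Y21.00 E1.3018
G1 X0.00 Y21.00 E1.4499
G1 X0.00 Y0.00 E1.7773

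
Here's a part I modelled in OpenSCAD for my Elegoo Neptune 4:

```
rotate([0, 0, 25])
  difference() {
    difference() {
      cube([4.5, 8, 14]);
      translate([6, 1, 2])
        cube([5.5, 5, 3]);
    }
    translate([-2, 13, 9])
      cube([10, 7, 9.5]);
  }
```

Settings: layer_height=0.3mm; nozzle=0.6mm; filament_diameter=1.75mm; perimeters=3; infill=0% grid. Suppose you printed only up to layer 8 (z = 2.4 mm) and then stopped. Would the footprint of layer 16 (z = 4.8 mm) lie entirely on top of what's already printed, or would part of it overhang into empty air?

Compare the two slices. At z = 2.4: the 4.5×8 cube contributes its full rectangle (area 36.00 mm²); the 5.5×5 cube at (6, 1) contributes its full rectangle (area 27.50 mm²); After the difference (first − rest): starting from the 4.5×8 cube (36.00 mm²), the 5.5×5 cube at (6, 1) misses the remaining region (no effect) — area = 36.00 mm²; the cube at (-2, 13) is absent (z outside [9, 18.5]); After the difference (first − rest): none of the subtracted shapes is present at this height, so that combined region is unchanged — area = 36.00 mm²; (whole slice rotated 25° about Z — lengths, areas and connectivity unchanged). At z = 4.8: the cube (footprint 4.5×8) is included at this height (area 36.00 mm²); the cube at (6, 1) (footprint 5.5×5) is included at this height (area 27.50 mm²); Subtracting the remaining from the first: starting from the 4.5×8 cube (36.00 mm²), the 5.5×5 cube at (6, 1) misses the remaining region (no effect) — area = 36.00 mm²; the cube at (-2, 13) is absent (z outside [9, 18.5]); After the difference (first − rest): none of the subtracted shapes is present at this height, so that combined region is unchanged — area = 36.00 mm²; (rotated 25° about Z; rotation is an isometry so areas/perimeters/island counts are preserved). Checking containment: the cross-section at z = 4.8 is a subset of the cross-section at z = 2.4.

entirely on top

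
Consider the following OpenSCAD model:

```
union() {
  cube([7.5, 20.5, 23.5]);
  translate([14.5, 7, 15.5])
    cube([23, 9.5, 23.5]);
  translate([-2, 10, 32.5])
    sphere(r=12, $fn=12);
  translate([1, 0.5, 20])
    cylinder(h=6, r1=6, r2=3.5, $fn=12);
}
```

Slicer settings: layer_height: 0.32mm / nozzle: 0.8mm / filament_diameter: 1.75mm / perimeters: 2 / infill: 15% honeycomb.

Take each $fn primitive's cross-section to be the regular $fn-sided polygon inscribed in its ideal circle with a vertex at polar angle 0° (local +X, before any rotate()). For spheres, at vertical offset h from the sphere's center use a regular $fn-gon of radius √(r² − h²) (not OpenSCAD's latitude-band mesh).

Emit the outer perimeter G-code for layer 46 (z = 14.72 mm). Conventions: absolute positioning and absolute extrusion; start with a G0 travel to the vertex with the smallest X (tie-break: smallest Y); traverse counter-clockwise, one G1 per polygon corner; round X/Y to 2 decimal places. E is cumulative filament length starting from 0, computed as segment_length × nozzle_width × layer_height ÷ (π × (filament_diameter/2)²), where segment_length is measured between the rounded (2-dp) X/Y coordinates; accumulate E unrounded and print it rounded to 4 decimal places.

G0 X0.00 Y0.00 Z14.72
G1 X7.50 Y0.00 E0.7982
G1 X7.50 Y20.50 E2.9801
G1 X0.00 Y20.50 E3.7784
G1 X0.00 Y0.00 E5.9602

At z = 14.72 mm: the cube (footprint 7.5×20.5) is included at this height; the cube at (14.5, 7) is not intersected at this z (z outside [15.5, 39]); the sphere at (-2, 10) is not intersected at this z (|z−center|=17.780 > r=12); the cone at (1, 0.5) is not intersected at this z (z outside [20, 26]); Taking the union: only the 7.5×20.5 cube is present, so the union is just that shape — 1 connected region. The outline is a single polygon with 4 vertices. Extrusion per mm of travel: 0.8 × 0.32 / (π × 0.875²) = 0.106432. Accumulating E over each segment gives final E = 5.9602.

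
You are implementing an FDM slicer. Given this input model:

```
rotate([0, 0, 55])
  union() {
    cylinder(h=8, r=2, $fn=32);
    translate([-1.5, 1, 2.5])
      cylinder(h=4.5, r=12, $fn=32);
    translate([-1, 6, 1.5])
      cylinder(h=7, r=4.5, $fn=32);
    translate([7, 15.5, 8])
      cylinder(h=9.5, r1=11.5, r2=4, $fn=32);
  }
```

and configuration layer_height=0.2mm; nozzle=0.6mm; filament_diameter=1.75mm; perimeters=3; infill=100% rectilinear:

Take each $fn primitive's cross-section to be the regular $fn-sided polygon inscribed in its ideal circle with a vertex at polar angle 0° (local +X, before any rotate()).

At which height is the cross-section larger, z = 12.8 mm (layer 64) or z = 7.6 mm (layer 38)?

layer 64 (z = 12.8 mm)

Layer 64 (z = 12.8): the cylinder is absent (z outside [0, 8]); the cylinder at (-1.5, 1) does not reach this height (z outside [2.5, 7]); the cylinder at (-1, 6) does not reach this height (z outside [1.5, 8.5]); the cone at (7, 15.5) contributes a regular 32-gon of circumradius 7.711 (interpolated between r1=11.5 and r2=4 at t=0.505) (area = (32/2)·7.711²·sin(360°/32) = 185.58 mm²); Merging all regions: only the cone at (7, 15.5) is present, so the union is just that shape — area = 185.58 mm²; (rotated 55° about Z; rotation is an isometry so areas/perimeters/island counts are preserved). So its area = 185.58 mm². Layer 38 (z = 7.6): the cylinder: section is a regular 32-gon, circumradius r=2 (area = (32/2)·2.000²·sin(360°/32) = 12.49 mm²); the cylinder at (-1.5, 1) is not intersected at this z (z outside [2.5, 7]); the r=4.5 cylinder at (-1, 6) gives a regular 32-gon of circumradius 4.5 (constant along its height) (area = (32/2)·4.500²·sin(360°/32) = 63.21 mm²); the cone at (7, 15.5) is absent (z outside [8, 17.5]); Merging all regions: the regions partially overlap — summed areas 75.70 mm² minus the doubly-counted overlap 0.54 mm² gives 75.15 mm² — area = 75.15 mm²; (rotated 55° about Z; rotation is an isometry so areas/perimeters/island counts are preserved). So its area = 75.15 mm². Layer 64 is larger (185.58 vs 75.15 mm²).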